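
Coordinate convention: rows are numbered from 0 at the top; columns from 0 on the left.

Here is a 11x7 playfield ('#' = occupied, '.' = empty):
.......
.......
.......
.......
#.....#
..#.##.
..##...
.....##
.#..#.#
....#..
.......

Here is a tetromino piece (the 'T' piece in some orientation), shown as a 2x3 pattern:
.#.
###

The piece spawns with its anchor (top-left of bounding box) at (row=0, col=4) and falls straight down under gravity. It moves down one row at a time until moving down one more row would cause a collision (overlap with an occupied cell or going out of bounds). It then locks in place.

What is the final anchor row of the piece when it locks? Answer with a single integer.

Spawn at (row=0, col=4). Try each row:
  row 0: fits
  row 1: fits
  row 2: fits
  row 3: blocked -> lock at row 2

Answer: 2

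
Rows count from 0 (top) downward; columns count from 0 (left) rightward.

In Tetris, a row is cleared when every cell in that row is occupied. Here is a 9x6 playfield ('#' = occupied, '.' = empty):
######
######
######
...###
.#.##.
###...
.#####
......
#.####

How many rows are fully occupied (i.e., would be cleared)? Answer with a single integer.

Answer: 3

Derivation:
Check each row:
  row 0: 0 empty cells -> FULL (clear)
  row 1: 0 empty cells -> FULL (clear)
  row 2: 0 empty cells -> FULL (clear)
  row 3: 3 empty cells -> not full
  row 4: 3 empty cells -> not full
  row 5: 3 empty cells -> not full
  row 6: 1 empty cell -> not full
  row 7: 6 empty cells -> not full
  row 8: 1 empty cell -> not full
Total rows cleared: 3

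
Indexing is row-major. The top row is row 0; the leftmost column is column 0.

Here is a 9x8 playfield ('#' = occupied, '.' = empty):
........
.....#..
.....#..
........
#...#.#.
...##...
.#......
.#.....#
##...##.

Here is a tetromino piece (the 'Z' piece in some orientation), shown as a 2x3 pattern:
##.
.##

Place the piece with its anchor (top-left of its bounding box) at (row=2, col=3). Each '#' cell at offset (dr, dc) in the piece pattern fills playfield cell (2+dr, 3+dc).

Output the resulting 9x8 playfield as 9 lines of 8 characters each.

Fill (2+0,3+0) = (2,3)
Fill (2+0,3+1) = (2,4)
Fill (2+1,3+1) = (3,4)
Fill (2+1,3+2) = (3,5)

Answer: ........
.....#..
...###..
....##..
#...#.#.
...##...
.#......
.#.....#
##...##.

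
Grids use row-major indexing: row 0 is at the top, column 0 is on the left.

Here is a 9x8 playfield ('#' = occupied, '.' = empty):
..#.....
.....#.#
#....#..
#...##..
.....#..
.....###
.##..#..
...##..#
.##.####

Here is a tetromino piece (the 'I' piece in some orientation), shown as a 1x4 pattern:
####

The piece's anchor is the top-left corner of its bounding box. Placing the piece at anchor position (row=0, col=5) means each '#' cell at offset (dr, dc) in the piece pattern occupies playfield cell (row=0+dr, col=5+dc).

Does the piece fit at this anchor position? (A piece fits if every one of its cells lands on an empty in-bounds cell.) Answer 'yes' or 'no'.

Answer: no

Derivation:
Check each piece cell at anchor (0, 5):
  offset (0,0) -> (0,5): empty -> OK
  offset (0,1) -> (0,6): empty -> OK
  offset (0,2) -> (0,7): empty -> OK
  offset (0,3) -> (0,8): out of bounds -> FAIL
All cells valid: no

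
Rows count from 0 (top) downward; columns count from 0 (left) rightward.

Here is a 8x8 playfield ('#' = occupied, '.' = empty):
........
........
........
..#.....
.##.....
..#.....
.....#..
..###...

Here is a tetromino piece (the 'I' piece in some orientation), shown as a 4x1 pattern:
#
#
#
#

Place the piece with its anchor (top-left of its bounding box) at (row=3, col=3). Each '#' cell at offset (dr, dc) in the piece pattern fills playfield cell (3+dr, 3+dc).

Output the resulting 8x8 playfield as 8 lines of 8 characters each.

Fill (3+0,3+0) = (3,3)
Fill (3+1,3+0) = (4,3)
Fill (3+2,3+0) = (5,3)
Fill (3+3,3+0) = (6,3)

Answer: ........
........
........
..##....
.###....
..##....
...#.#..
..###...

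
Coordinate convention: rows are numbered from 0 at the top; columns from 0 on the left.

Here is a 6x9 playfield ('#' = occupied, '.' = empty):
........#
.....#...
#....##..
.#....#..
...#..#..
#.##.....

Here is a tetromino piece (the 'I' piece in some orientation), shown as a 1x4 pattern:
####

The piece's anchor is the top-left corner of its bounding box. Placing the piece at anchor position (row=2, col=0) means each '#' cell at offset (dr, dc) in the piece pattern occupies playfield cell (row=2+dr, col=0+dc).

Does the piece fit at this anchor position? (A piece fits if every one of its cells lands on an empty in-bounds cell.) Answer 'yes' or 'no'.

Answer: no

Derivation:
Check each piece cell at anchor (2, 0):
  offset (0,0) -> (2,0): occupied ('#') -> FAIL
  offset (0,1) -> (2,1): empty -> OK
  offset (0,2) -> (2,2): empty -> OK
  offset (0,3) -> (2,3): empty -> OK
All cells valid: no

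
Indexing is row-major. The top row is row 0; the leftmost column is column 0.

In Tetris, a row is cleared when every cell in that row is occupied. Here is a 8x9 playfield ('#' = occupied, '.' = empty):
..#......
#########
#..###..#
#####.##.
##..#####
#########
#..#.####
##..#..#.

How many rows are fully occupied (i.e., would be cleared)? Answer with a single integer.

Answer: 2

Derivation:
Check each row:
  row 0: 8 empty cells -> not full
  row 1: 0 empty cells -> FULL (clear)
  row 2: 4 empty cells -> not full
  row 3: 2 empty cells -> not full
  row 4: 2 empty cells -> not full
  row 5: 0 empty cells -> FULL (clear)
  row 6: 3 empty cells -> not full
  row 7: 5 empty cells -> not full
Total rows cleared: 2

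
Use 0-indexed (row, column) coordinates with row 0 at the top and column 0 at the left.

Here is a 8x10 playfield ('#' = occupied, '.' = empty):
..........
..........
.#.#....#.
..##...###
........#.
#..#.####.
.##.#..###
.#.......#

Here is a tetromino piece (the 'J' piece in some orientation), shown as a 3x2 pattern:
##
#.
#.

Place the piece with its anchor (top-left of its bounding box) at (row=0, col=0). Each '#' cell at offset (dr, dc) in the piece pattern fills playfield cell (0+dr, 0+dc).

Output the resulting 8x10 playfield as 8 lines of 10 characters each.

Answer: ##........
#.........
##.#....#.
..##...###
........#.
#..#.####.
.##.#..###
.#.......#

Derivation:
Fill (0+0,0+0) = (0,0)
Fill (0+0,0+1) = (0,1)
Fill (0+1,0+0) = (1,0)
Fill (0+2,0+0) = (2,0)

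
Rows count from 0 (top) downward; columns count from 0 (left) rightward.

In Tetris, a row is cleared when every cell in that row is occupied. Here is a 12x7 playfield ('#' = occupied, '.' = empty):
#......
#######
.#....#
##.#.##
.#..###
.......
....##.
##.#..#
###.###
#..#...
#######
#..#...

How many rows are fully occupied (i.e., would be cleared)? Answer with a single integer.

Check each row:
  row 0: 6 empty cells -> not full
  row 1: 0 empty cells -> FULL (clear)
  row 2: 5 empty cells -> not full
  row 3: 2 empty cells -> not full
  row 4: 3 empty cells -> not full
  row 5: 7 empty cells -> not full
  row 6: 5 empty cells -> not full
  row 7: 3 empty cells -> not full
  row 8: 1 empty cell -> not full
  row 9: 5 empty cells -> not full
  row 10: 0 empty cells -> FULL (clear)
  row 11: 5 empty cells -> not full
Total rows cleared: 2

Answer: 2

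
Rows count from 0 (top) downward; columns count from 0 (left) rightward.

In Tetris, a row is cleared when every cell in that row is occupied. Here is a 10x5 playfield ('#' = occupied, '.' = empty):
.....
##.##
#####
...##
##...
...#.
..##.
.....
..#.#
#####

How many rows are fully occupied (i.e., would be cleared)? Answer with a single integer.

Answer: 2

Derivation:
Check each row:
  row 0: 5 empty cells -> not full
  row 1: 1 empty cell -> not full
  row 2: 0 empty cells -> FULL (clear)
  row 3: 3 empty cells -> not full
  row 4: 3 empty cells -> not full
  row 5: 4 empty cells -> not full
  row 6: 3 empty cells -> not full
  row 7: 5 empty cells -> not full
  row 8: 3 empty cells -> not full
  row 9: 0 empty cells -> FULL (clear)
Total rows cleared: 2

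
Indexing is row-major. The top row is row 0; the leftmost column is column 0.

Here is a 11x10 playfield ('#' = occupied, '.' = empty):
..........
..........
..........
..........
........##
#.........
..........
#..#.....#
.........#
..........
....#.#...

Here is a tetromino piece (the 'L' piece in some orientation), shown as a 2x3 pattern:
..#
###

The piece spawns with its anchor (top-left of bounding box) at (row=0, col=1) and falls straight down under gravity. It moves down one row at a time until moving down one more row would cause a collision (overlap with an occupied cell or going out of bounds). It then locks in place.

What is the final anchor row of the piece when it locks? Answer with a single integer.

Answer: 5

Derivation:
Spawn at (row=0, col=1). Try each row:
  row 0: fits
  row 1: fits
  row 2: fits
  row 3: fits
  row 4: fits
  row 5: fits
  row 6: blocked -> lock at row 5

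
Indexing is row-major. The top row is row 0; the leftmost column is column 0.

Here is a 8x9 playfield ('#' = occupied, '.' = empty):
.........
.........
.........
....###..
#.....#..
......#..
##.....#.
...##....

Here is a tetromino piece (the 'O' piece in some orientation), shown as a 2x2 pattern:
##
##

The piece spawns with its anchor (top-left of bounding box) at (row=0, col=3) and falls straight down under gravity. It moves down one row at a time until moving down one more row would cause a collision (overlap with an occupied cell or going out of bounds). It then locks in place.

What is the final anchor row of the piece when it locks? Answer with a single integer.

Spawn at (row=0, col=3). Try each row:
  row 0: fits
  row 1: fits
  row 2: blocked -> lock at row 1

Answer: 1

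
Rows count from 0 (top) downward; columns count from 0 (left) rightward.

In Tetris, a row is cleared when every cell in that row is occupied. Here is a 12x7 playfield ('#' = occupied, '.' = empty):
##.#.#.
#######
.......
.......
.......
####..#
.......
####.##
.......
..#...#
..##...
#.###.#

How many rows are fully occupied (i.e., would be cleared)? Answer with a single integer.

Answer: 1

Derivation:
Check each row:
  row 0: 3 empty cells -> not full
  row 1: 0 empty cells -> FULL (clear)
  row 2: 7 empty cells -> not full
  row 3: 7 empty cells -> not full
  row 4: 7 empty cells -> not full
  row 5: 2 empty cells -> not full
  row 6: 7 empty cells -> not full
  row 7: 1 empty cell -> not full
  row 8: 7 empty cells -> not full
  row 9: 5 empty cells -> not full
  row 10: 5 empty cells -> not full
  row 11: 2 empty cells -> not full
Total rows cleared: 1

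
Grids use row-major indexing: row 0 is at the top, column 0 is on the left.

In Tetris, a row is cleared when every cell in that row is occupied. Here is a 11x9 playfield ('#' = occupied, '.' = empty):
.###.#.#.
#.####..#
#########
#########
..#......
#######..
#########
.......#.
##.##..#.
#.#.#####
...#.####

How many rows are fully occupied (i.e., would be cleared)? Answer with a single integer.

Check each row:
  row 0: 4 empty cells -> not full
  row 1: 3 empty cells -> not full
  row 2: 0 empty cells -> FULL (clear)
  row 3: 0 empty cells -> FULL (clear)
  row 4: 8 empty cells -> not full
  row 5: 2 empty cells -> not full
  row 6: 0 empty cells -> FULL (clear)
  row 7: 8 empty cells -> not full
  row 8: 4 empty cells -> not full
  row 9: 2 empty cells -> not full
  row 10: 4 empty cells -> not full
Total rows cleared: 3

Answer: 3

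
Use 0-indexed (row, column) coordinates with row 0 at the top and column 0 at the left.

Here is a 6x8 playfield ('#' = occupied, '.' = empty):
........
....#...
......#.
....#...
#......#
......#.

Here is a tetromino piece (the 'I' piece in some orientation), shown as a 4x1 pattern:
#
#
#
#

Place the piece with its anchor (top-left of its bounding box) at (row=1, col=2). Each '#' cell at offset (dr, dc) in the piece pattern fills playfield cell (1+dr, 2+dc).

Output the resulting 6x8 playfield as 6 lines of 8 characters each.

Fill (1+0,2+0) = (1,2)
Fill (1+1,2+0) = (2,2)
Fill (1+2,2+0) = (3,2)
Fill (1+3,2+0) = (4,2)

Answer: ........
..#.#...
..#...#.
..#.#...
#.#....#
......#.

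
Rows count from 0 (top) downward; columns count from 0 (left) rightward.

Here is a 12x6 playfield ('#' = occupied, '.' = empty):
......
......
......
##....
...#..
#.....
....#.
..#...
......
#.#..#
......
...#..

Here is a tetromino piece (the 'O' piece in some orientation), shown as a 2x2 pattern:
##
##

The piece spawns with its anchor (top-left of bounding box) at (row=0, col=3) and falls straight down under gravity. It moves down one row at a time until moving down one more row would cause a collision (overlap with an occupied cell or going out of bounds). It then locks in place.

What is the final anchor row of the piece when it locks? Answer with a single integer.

Spawn at (row=0, col=3). Try each row:
  row 0: fits
  row 1: fits
  row 2: fits
  row 3: blocked -> lock at row 2

Answer: 2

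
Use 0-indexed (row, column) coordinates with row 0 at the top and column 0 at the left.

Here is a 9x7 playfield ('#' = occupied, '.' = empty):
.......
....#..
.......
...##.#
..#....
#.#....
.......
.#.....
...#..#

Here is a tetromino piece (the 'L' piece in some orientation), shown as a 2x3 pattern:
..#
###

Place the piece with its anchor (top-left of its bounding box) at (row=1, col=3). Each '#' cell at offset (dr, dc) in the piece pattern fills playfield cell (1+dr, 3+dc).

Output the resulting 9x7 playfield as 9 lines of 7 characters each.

Answer: .......
....##.
...###.
...##.#
..#....
#.#....
.......
.#.....
...#..#

Derivation:
Fill (1+0,3+2) = (1,5)
Fill (1+1,3+0) = (2,3)
Fill (1+1,3+1) = (2,4)
Fill (1+1,3+2) = (2,5)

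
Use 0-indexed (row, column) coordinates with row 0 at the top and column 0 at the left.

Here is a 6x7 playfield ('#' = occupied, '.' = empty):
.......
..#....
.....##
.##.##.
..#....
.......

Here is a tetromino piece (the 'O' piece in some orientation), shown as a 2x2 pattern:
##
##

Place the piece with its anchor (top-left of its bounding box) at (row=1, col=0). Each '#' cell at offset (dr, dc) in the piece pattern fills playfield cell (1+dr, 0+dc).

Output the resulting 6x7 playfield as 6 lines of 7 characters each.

Answer: .......
###....
##...##
.##.##.
..#....
.......

Derivation:
Fill (1+0,0+0) = (1,0)
Fill (1+0,0+1) = (1,1)
Fill (1+1,0+0) = (2,0)
Fill (1+1,0+1) = (2,1)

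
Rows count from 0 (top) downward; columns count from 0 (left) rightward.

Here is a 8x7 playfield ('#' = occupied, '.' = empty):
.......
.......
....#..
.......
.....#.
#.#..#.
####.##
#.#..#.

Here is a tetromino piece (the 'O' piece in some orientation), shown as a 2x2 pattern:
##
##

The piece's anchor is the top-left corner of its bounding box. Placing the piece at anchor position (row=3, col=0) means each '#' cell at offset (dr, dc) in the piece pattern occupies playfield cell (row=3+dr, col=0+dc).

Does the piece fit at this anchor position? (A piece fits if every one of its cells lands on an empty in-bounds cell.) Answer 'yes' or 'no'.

Answer: yes

Derivation:
Check each piece cell at anchor (3, 0):
  offset (0,0) -> (3,0): empty -> OK
  offset (0,1) -> (3,1): empty -> OK
  offset (1,0) -> (4,0): empty -> OK
  offset (1,1) -> (4,1): empty -> OK
All cells valid: yes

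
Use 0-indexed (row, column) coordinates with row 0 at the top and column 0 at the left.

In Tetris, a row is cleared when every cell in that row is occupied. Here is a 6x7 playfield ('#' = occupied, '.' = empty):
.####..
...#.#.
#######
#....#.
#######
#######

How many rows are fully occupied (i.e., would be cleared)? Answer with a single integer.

Answer: 3

Derivation:
Check each row:
  row 0: 3 empty cells -> not full
  row 1: 5 empty cells -> not full
  row 2: 0 empty cells -> FULL (clear)
  row 3: 5 empty cells -> not full
  row 4: 0 empty cells -> FULL (clear)
  row 5: 0 empty cells -> FULL (clear)
Total rows cleared: 3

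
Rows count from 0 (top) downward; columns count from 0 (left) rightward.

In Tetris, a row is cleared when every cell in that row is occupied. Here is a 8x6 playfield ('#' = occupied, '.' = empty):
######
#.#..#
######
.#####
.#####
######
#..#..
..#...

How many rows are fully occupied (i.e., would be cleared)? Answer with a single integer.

Answer: 3

Derivation:
Check each row:
  row 0: 0 empty cells -> FULL (clear)
  row 1: 3 empty cells -> not full
  row 2: 0 empty cells -> FULL (clear)
  row 3: 1 empty cell -> not full
  row 4: 1 empty cell -> not full
  row 5: 0 empty cells -> FULL (clear)
  row 6: 4 empty cells -> not full
  row 7: 5 empty cells -> not full
Total rows cleared: 3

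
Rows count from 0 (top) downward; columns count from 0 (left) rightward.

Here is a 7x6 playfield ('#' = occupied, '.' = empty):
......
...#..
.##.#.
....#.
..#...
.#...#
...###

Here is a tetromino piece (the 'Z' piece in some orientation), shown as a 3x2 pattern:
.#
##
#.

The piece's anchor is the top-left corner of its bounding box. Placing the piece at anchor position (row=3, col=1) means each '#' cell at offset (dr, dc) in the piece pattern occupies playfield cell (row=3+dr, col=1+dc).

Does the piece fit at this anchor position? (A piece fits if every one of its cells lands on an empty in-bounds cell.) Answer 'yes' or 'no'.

Answer: no

Derivation:
Check each piece cell at anchor (3, 1):
  offset (0,1) -> (3,2): empty -> OK
  offset (1,0) -> (4,1): empty -> OK
  offset (1,1) -> (4,2): occupied ('#') -> FAIL
  offset (2,0) -> (5,1): occupied ('#') -> FAIL
All cells valid: no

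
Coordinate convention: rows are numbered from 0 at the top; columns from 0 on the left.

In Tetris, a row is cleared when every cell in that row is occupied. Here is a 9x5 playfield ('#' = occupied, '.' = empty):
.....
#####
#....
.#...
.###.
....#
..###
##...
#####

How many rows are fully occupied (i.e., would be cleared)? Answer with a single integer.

Check each row:
  row 0: 5 empty cells -> not full
  row 1: 0 empty cells -> FULL (clear)
  row 2: 4 empty cells -> not full
  row 3: 4 empty cells -> not full
  row 4: 2 empty cells -> not full
  row 5: 4 empty cells -> not full
  row 6: 2 empty cells -> not full
  row 7: 3 empty cells -> not full
  row 8: 0 empty cells -> FULL (clear)
Total rows cleared: 2

Answer: 2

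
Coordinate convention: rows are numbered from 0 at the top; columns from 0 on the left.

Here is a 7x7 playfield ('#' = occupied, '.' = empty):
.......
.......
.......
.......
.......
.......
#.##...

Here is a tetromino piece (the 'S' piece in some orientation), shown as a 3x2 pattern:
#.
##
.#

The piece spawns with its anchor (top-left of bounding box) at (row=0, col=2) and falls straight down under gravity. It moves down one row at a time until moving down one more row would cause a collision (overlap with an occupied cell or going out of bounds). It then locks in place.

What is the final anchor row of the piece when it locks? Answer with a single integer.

Spawn at (row=0, col=2). Try each row:
  row 0: fits
  row 1: fits
  row 2: fits
  row 3: fits
  row 4: blocked -> lock at row 3

Answer: 3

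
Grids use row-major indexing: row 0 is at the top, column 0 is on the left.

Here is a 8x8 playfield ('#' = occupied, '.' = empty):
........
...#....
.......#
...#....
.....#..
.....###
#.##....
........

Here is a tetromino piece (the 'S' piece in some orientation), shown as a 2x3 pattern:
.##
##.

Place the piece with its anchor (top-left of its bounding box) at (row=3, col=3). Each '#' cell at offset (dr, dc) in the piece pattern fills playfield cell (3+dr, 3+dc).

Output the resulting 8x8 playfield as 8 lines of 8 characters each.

Fill (3+0,3+1) = (3,4)
Fill (3+0,3+2) = (3,5)
Fill (3+1,3+0) = (4,3)
Fill (3+1,3+1) = (4,4)

Answer: ........
...#....
.......#
...###..
...###..
.....###
#.##....
........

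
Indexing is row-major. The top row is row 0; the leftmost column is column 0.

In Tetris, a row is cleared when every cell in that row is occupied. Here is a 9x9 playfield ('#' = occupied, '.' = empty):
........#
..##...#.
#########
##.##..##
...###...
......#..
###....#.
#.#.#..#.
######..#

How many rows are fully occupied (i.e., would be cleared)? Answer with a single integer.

Answer: 1

Derivation:
Check each row:
  row 0: 8 empty cells -> not full
  row 1: 6 empty cells -> not full
  row 2: 0 empty cells -> FULL (clear)
  row 3: 3 empty cells -> not full
  row 4: 6 empty cells -> not full
  row 5: 8 empty cells -> not full
  row 6: 5 empty cells -> not full
  row 7: 5 empty cells -> not full
  row 8: 2 empty cells -> not full
Total rows cleared: 1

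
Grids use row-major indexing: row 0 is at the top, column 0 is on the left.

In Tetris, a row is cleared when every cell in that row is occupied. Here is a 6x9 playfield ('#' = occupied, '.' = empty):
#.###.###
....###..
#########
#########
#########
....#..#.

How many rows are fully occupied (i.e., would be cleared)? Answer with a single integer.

Answer: 3

Derivation:
Check each row:
  row 0: 2 empty cells -> not full
  row 1: 6 empty cells -> not full
  row 2: 0 empty cells -> FULL (clear)
  row 3: 0 empty cells -> FULL (clear)
  row 4: 0 empty cells -> FULL (clear)
  row 5: 7 empty cells -> not full
Total rows cleared: 3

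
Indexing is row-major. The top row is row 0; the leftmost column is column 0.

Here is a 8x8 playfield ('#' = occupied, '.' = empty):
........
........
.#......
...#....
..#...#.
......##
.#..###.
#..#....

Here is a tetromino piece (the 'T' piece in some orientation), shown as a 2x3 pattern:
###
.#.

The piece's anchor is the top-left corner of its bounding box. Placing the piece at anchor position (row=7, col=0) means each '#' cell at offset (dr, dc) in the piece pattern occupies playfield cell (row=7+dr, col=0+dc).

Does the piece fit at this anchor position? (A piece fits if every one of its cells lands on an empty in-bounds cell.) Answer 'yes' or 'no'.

Check each piece cell at anchor (7, 0):
  offset (0,0) -> (7,0): occupied ('#') -> FAIL
  offset (0,1) -> (7,1): empty -> OK
  offset (0,2) -> (7,2): empty -> OK
  offset (1,1) -> (8,1): out of bounds -> FAIL
All cells valid: no

Answer: no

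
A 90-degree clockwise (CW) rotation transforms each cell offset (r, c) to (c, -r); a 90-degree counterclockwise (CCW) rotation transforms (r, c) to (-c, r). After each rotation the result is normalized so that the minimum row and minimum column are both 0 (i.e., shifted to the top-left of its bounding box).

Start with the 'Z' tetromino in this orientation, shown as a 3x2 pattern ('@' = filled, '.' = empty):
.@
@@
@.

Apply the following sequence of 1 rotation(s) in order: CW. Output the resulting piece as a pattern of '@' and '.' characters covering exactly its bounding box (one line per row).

Start:
.@
@@
@.
After rotation 1 (CW):
@@.
.@@

Answer: @@.
.@@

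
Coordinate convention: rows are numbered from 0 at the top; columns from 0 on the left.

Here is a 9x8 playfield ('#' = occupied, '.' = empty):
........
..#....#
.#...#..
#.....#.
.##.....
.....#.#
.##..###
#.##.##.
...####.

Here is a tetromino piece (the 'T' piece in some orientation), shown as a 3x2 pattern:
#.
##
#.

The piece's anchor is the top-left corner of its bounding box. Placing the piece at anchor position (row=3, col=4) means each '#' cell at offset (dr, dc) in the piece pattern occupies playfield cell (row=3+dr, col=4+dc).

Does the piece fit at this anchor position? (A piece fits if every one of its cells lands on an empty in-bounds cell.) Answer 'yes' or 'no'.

Answer: yes

Derivation:
Check each piece cell at anchor (3, 4):
  offset (0,0) -> (3,4): empty -> OK
  offset (1,0) -> (4,4): empty -> OK
  offset (1,1) -> (4,5): empty -> OK
  offset (2,0) -> (5,4): empty -> OK
All cells valid: yes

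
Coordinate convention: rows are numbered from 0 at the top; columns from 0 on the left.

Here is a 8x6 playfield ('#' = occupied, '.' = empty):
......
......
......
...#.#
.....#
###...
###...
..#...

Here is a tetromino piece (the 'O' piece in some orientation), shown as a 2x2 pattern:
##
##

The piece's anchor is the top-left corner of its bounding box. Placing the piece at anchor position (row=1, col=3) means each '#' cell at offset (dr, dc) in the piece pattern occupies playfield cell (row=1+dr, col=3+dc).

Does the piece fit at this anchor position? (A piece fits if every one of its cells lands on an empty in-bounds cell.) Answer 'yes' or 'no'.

Answer: yes

Derivation:
Check each piece cell at anchor (1, 3):
  offset (0,0) -> (1,3): empty -> OK
  offset (0,1) -> (1,4): empty -> OK
  offset (1,0) -> (2,3): empty -> OK
  offset (1,1) -> (2,4): empty -> OK
All cells valid: yes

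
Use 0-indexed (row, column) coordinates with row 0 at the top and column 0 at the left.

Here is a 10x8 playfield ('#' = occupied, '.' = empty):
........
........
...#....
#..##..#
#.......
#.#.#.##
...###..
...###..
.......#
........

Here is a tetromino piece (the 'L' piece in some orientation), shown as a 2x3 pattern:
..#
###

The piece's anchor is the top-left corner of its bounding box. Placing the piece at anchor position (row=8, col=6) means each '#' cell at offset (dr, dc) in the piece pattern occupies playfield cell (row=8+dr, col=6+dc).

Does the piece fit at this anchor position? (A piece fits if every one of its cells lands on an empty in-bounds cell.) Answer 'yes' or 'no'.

Answer: no

Derivation:
Check each piece cell at anchor (8, 6):
  offset (0,2) -> (8,8): out of bounds -> FAIL
  offset (1,0) -> (9,6): empty -> OK
  offset (1,1) -> (9,7): empty -> OK
  offset (1,2) -> (9,8): out of bounds -> FAIL
All cells valid: no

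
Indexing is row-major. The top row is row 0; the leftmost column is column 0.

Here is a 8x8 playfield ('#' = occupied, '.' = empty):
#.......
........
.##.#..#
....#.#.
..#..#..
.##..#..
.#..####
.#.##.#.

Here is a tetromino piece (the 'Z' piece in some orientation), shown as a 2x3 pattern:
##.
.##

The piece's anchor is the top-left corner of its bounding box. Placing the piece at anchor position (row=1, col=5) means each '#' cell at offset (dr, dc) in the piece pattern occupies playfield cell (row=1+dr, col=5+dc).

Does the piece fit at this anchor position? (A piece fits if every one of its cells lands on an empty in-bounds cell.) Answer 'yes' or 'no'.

Check each piece cell at anchor (1, 5):
  offset (0,0) -> (1,5): empty -> OK
  offset (0,1) -> (1,6): empty -> OK
  offset (1,1) -> (2,6): empty -> OK
  offset (1,2) -> (2,7): occupied ('#') -> FAIL
All cells valid: no

Answer: no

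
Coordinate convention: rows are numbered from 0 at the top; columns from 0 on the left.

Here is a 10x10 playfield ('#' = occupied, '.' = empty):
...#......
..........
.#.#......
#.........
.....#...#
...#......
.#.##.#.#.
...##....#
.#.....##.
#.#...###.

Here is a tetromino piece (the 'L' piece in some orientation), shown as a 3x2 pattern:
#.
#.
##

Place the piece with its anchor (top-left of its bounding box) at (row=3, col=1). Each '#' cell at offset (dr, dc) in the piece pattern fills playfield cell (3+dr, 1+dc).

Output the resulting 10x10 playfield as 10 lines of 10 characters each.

Fill (3+0,1+0) = (3,1)
Fill (3+1,1+0) = (4,1)
Fill (3+2,1+0) = (5,1)
Fill (3+2,1+1) = (5,2)

Answer: ...#......
..........
.#.#......
##........
.#...#...#
.###......
.#.##.#.#.
...##....#
.#.....##.
#.#...###.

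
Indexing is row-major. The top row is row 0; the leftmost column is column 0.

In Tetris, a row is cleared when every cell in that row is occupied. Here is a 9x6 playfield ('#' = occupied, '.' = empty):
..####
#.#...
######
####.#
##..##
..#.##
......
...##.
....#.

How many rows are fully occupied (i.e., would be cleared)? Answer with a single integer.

Check each row:
  row 0: 2 empty cells -> not full
  row 1: 4 empty cells -> not full
  row 2: 0 empty cells -> FULL (clear)
  row 3: 1 empty cell -> not full
  row 4: 2 empty cells -> not full
  row 5: 3 empty cells -> not full
  row 6: 6 empty cells -> not full
  row 7: 4 empty cells -> not full
  row 8: 5 empty cells -> not full
Total rows cleared: 1

Answer: 1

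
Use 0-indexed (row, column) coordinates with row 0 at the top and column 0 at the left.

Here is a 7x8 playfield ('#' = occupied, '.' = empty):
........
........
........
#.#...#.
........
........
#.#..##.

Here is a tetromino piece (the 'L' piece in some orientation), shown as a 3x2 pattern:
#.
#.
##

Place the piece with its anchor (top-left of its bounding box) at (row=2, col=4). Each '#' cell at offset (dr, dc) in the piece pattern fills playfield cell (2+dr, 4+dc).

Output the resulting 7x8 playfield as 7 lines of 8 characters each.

Answer: ........
........
....#...
#.#.#.#.
....##..
........
#.#..##.

Derivation:
Fill (2+0,4+0) = (2,4)
Fill (2+1,4+0) = (3,4)
Fill (2+2,4+0) = (4,4)
Fill (2+2,4+1) = (4,5)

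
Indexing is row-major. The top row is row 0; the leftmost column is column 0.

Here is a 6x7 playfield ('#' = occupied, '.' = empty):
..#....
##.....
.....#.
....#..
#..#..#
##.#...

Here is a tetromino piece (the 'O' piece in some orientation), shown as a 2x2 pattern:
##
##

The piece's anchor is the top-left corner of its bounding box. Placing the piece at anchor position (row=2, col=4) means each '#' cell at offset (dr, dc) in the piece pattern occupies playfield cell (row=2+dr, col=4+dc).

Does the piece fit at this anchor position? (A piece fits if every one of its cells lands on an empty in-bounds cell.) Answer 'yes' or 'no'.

Check each piece cell at anchor (2, 4):
  offset (0,0) -> (2,4): empty -> OK
  offset (0,1) -> (2,5): occupied ('#') -> FAIL
  offset (1,0) -> (3,4): occupied ('#') -> FAIL
  offset (1,1) -> (3,5): empty -> OK
All cells valid: no

Answer: no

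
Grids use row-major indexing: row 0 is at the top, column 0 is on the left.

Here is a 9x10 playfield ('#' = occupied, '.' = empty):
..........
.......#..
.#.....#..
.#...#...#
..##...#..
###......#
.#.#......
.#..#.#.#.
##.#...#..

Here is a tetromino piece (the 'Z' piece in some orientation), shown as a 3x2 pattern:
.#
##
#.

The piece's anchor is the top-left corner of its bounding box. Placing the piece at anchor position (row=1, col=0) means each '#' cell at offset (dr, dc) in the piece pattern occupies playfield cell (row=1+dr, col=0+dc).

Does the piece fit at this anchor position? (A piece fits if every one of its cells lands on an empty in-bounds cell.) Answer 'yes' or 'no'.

Check each piece cell at anchor (1, 0):
  offset (0,1) -> (1,1): empty -> OK
  offset (1,0) -> (2,0): empty -> OK
  offset (1,1) -> (2,1): occupied ('#') -> FAIL
  offset (2,0) -> (3,0): empty -> OK
All cells valid: no

Answer: no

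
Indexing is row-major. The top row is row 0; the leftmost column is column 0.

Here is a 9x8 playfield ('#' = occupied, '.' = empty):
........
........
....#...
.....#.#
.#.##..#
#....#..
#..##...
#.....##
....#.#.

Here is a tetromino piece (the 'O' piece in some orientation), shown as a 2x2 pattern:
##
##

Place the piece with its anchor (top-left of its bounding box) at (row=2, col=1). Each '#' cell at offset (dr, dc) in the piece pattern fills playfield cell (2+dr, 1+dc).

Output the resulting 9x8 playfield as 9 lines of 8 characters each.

Answer: ........
........
.##.#...
.##..#.#
.#.##..#
#....#..
#..##...
#.....##
....#.#.

Derivation:
Fill (2+0,1+0) = (2,1)
Fill (2+0,1+1) = (2,2)
Fill (2+1,1+0) = (3,1)
Fill (2+1,1+1) = (3,2)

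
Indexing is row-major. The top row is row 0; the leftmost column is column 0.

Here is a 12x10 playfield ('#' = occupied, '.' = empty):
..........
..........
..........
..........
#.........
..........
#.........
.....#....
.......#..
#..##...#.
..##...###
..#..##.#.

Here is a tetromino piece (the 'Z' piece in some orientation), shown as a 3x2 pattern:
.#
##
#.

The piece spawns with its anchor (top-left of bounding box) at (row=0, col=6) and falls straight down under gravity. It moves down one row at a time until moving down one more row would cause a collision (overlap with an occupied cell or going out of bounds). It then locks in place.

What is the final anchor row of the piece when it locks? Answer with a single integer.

Answer: 6

Derivation:
Spawn at (row=0, col=6). Try each row:
  row 0: fits
  row 1: fits
  row 2: fits
  row 3: fits
  row 4: fits
  row 5: fits
  row 6: fits
  row 7: blocked -> lock at row 6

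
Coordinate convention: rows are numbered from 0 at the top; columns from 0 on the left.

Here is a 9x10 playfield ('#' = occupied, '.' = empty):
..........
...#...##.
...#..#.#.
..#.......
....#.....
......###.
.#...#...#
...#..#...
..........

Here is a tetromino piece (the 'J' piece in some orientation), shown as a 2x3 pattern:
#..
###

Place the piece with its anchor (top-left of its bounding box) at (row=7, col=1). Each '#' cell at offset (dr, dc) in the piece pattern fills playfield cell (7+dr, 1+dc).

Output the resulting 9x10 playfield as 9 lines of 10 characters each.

Answer: ..........
...#...##.
...#..#.#.
..#.......
....#.....
......###.
.#...#...#
.#.#..#...
.###......

Derivation:
Fill (7+0,1+0) = (7,1)
Fill (7+1,1+0) = (8,1)
Fill (7+1,1+1) = (8,2)
Fill (7+1,1+2) = (8,3)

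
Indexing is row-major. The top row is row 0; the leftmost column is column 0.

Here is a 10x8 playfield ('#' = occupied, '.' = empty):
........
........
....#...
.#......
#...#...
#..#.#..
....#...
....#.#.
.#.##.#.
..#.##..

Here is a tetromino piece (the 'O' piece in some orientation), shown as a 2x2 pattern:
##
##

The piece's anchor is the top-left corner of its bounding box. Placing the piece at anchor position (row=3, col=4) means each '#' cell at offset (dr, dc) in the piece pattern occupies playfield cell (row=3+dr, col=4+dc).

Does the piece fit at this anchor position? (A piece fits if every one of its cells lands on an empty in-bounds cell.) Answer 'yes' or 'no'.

Check each piece cell at anchor (3, 4):
  offset (0,0) -> (3,4): empty -> OK
  offset (0,1) -> (3,5): empty -> OK
  offset (1,0) -> (4,4): occupied ('#') -> FAIL
  offset (1,1) -> (4,5): empty -> OK
All cells valid: no

Answer: no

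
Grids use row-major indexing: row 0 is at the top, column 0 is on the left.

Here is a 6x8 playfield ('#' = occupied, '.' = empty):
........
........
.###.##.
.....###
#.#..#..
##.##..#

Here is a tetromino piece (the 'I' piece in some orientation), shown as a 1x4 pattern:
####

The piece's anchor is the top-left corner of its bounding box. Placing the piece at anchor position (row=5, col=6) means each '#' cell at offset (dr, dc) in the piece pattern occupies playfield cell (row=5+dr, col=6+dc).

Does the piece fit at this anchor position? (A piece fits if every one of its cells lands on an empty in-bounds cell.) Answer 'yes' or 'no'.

Answer: no

Derivation:
Check each piece cell at anchor (5, 6):
  offset (0,0) -> (5,6): empty -> OK
  offset (0,1) -> (5,7): occupied ('#') -> FAIL
  offset (0,2) -> (5,8): out of bounds -> FAIL
  offset (0,3) -> (5,9): out of bounds -> FAIL
All cells valid: no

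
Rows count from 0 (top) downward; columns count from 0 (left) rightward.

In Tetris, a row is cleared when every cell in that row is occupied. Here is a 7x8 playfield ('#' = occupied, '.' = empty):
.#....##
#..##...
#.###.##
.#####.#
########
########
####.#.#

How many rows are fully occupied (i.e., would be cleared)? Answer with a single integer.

Check each row:
  row 0: 5 empty cells -> not full
  row 1: 5 empty cells -> not full
  row 2: 2 empty cells -> not full
  row 3: 2 empty cells -> not full
  row 4: 0 empty cells -> FULL (clear)
  row 5: 0 empty cells -> FULL (clear)
  row 6: 2 empty cells -> not full
Total rows cleared: 2

Answer: 2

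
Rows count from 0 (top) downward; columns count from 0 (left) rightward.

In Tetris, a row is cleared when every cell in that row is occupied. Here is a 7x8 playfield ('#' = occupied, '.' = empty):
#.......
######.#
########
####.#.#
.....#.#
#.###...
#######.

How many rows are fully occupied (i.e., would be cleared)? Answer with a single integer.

Check each row:
  row 0: 7 empty cells -> not full
  row 1: 1 empty cell -> not full
  row 2: 0 empty cells -> FULL (clear)
  row 3: 2 empty cells -> not full
  row 4: 6 empty cells -> not full
  row 5: 4 empty cells -> not full
  row 6: 1 empty cell -> not full
Total rows cleared: 1

Answer: 1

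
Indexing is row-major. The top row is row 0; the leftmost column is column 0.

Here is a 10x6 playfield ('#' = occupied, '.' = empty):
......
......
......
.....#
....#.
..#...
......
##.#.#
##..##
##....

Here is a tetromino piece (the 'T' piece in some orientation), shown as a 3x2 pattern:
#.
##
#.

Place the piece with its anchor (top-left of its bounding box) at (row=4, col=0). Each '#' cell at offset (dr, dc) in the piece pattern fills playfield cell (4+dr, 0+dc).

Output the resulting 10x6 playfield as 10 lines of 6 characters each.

Fill (4+0,0+0) = (4,0)
Fill (4+1,0+0) = (5,0)
Fill (4+1,0+1) = (5,1)
Fill (4+2,0+0) = (6,0)

Answer: ......
......
......
.....#
#...#.
###...
#.....
##.#.#
##..##
##....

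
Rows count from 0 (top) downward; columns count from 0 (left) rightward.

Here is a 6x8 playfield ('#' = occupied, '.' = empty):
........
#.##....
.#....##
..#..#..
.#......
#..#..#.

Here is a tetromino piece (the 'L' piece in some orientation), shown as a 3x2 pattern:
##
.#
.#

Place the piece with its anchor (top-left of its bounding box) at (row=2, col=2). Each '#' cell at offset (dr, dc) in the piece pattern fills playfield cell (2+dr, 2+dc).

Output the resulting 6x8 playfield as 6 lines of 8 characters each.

Fill (2+0,2+0) = (2,2)
Fill (2+0,2+1) = (2,3)
Fill (2+1,2+1) = (3,3)
Fill (2+2,2+1) = (4,3)

Answer: ........
#.##....
.###..##
..##.#..
.#.#....
#..#..#.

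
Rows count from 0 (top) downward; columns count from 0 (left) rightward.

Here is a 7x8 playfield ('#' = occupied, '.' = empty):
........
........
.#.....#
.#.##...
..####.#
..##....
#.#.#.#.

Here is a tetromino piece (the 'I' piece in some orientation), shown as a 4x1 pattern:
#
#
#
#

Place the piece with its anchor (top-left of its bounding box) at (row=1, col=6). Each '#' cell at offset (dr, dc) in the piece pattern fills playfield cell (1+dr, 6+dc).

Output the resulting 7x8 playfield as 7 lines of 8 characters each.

Fill (1+0,6+0) = (1,6)
Fill (1+1,6+0) = (2,6)
Fill (1+2,6+0) = (3,6)
Fill (1+3,6+0) = (4,6)

Answer: ........
......#.
.#....##
.#.##.#.
..######
..##....
#.#.#.#.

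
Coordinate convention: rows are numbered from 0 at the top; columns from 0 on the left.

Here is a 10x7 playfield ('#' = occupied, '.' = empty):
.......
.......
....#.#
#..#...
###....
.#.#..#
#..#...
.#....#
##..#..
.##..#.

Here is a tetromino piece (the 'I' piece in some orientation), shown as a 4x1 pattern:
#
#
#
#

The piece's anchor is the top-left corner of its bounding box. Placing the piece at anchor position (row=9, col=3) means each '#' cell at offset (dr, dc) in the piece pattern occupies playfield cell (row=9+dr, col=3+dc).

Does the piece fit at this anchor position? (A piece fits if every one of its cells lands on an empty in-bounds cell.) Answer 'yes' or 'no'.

Check each piece cell at anchor (9, 3):
  offset (0,0) -> (9,3): empty -> OK
  offset (1,0) -> (10,3): out of bounds -> FAIL
  offset (2,0) -> (11,3): out of bounds -> FAIL
  offset (3,0) -> (12,3): out of bounds -> FAIL
All cells valid: no

Answer: no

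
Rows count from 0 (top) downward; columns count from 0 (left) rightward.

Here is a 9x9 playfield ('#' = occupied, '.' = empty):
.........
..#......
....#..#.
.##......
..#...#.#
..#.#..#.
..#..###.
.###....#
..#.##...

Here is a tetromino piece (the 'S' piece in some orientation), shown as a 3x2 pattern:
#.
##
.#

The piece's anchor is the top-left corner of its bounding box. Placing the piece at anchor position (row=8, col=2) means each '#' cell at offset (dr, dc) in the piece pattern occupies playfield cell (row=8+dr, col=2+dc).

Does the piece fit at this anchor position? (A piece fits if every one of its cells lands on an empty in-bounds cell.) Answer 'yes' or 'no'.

Answer: no

Derivation:
Check each piece cell at anchor (8, 2):
  offset (0,0) -> (8,2): occupied ('#') -> FAIL
  offset (1,0) -> (9,2): out of bounds -> FAIL
  offset (1,1) -> (9,3): out of bounds -> FAIL
  offset (2,1) -> (10,3): out of bounds -> FAIL
All cells valid: no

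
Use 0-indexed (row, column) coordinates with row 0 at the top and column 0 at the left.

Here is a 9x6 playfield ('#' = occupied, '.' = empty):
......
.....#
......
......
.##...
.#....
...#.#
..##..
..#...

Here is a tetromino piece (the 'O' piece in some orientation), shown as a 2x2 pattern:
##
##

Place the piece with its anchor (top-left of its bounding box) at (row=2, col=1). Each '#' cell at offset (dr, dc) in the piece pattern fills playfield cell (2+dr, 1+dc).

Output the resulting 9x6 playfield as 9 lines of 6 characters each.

Answer: ......
.....#
.##...
.##...
.##...
.#....
...#.#
..##..
..#...

Derivation:
Fill (2+0,1+0) = (2,1)
Fill (2+0,1+1) = (2,2)
Fill (2+1,1+0) = (3,1)
Fill (2+1,1+1) = (3,2)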